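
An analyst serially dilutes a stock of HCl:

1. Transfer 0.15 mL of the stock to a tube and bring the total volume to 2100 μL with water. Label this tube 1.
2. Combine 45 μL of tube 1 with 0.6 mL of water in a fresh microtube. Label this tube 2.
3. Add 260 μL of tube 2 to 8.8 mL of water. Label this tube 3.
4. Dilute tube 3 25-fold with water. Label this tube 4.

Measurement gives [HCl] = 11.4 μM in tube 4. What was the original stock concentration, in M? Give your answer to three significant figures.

1.99 M

Step 1: 0.15 mL brought to 2100 μL → factor 2.1/0.15 = 14
Step 2: 45 μL + 0.6 mL = 645 μL total → factor 645/45 = 14.333
Step 3: 260 μL + 8.8 mL = 9060 μL total → factor 9060/260 = 34.846
Step 4: 25-fold → factor 25
Overall dilution factor = 14 × 14.333 × 34.846 × 25 = 1.7481 × 10^5
Stock = 11.4 μM × 1.7481 × 10^5 = 1.993 × 10^6 μM = 1.99 M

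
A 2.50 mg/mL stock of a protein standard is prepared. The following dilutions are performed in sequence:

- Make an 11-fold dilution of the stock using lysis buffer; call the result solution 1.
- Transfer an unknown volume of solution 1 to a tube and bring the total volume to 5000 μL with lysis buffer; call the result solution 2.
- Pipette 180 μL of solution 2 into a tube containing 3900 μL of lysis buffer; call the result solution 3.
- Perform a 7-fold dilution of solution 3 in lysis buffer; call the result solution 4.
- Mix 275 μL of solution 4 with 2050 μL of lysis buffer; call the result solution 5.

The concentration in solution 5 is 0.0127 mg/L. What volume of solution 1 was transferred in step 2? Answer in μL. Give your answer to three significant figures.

375 μL

Step 1: 11-fold → factor 11
Step 2: v brought to 5000 μL → factor = 5000 μL/v
Step 3: 180 μL + 3900 μL = 4080 μL total → factor 4080/180 = 22.667
Step 4: 7-fold → factor 7
Step 5: 275 μL + 2050 μL = 2325 μL total → factor 2325/275 = 8.4545
Product of known-step factors = 14756
Overall factor = 2.50 mg/mL / (0.0127 mg/L) = 1.9685 × 10^5
Step-2 factor = 1.9685 × 10^5 / 14756 = 13.34
v = 5000 μL / 13.34 = 375 μL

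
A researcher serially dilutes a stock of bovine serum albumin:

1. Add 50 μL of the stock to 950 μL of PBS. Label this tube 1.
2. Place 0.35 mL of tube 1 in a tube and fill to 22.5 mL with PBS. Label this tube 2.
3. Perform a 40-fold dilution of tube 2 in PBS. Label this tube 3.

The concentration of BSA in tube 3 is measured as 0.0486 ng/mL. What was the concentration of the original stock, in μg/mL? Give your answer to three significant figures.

2.50 μg/mL

Step 1: 50 μL + 950 μL = 1000 μL total → factor 1000/50 = 20
Step 2: 0.35 mL brought to 22.5 mL → factor 22.5/0.35 = 64.286
Step 3: 40-fold → factor 40
Overall dilution factor = 20 × 64.286 × 40 = 51429
Stock = 0.0486 ng/mL × 51429 = 2499 ng/mL = 2.50 μg/mL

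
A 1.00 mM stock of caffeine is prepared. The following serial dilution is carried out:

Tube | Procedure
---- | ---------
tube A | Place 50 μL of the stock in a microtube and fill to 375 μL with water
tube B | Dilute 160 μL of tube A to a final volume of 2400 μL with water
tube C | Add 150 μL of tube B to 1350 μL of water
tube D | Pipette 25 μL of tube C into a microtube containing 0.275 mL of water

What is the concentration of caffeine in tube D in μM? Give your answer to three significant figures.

Step 1: 50 μL brought to 375 μL → factor 375/50 = 7.5
Step 2: 160 μL brought to 2400 μL → factor 2400/160 = 15
Step 3: 150 μL + 1350 μL = 1500 μL total → factor 1500/150 = 10
Step 4: 25 μL + 0.275 mL = 300 μL total → factor 300/25 = 12
Overall dilution factor = 7.5 × 15 × 10 × 12 = 13500
Final = 1.00 mM / 13500 = 7.407 × 10^-5 mM = 0.0741 μM

0.0741 μM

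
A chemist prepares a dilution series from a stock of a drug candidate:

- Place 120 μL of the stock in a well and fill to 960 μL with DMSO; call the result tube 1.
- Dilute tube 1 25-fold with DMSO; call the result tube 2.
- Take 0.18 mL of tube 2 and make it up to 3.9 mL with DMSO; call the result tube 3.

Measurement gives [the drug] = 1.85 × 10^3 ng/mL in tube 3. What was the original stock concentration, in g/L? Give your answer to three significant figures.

Step 1: 120 μL brought to 960 μL → factor 960/120 = 8
Step 2: 25-fold → factor 25
Step 3: 0.18 mL brought to 3.9 mL → factor 3.9/0.18 = 21.667
Overall dilution factor = 8 × 25 × 21.667 = 4333.3
Stock = 1.85 × 10^3 ng/mL × 4333.3 = 8.017 × 10^6 ng/mL = 8.02 g/L

8.02 g/L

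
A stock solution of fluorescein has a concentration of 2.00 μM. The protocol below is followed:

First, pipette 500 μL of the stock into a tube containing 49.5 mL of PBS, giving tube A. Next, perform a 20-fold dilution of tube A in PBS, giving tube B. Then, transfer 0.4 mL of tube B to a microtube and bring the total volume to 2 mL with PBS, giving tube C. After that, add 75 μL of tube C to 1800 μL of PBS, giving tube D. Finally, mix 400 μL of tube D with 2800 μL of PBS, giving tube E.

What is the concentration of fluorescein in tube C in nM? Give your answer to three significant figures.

0.200 nM

Step 1: 500 μL + 49.5 mL = 50000 μL total → factor 50000/500 = 100
Step 2: 20-fold → factor 20
Step 3: 0.4 mL brought to 2 mL → factor 2/0.4 = 5
Dilution factor through tube C = 100 × 20 × 5 = 10000
[tube C] = 2.00 μM / 10000 = 0.0002000 μM = 0.200 nM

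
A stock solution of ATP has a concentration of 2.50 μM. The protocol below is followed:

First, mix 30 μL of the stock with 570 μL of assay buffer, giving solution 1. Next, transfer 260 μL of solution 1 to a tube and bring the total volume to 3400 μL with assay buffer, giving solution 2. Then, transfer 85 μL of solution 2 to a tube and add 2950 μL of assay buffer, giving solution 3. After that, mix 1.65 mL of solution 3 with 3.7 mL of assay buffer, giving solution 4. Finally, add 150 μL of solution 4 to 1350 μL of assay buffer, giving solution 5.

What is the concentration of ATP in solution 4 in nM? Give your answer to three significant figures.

Step 1: 30 μL + 570 μL = 600 μL total → factor 600/30 = 20
Step 2: 260 μL brought to 3400 μL → factor 3400/260 = 13.077
Step 3: 85 μL + 2950 μL = 3035 μL total → factor 3035/85 = 35.706
Step 4: 1.65 mL + 3.7 mL = 5.35 mL total → factor 5.35/1.65 = 3.2424
Dilution factor through solution 4 = 20 × 13.077 × 35.706 × 3.2424 = 30279
[solution 4] = 2.50 μM / 30279 = 8.256 × 10^-5 μM = 0.0826 nM

0.0826 nM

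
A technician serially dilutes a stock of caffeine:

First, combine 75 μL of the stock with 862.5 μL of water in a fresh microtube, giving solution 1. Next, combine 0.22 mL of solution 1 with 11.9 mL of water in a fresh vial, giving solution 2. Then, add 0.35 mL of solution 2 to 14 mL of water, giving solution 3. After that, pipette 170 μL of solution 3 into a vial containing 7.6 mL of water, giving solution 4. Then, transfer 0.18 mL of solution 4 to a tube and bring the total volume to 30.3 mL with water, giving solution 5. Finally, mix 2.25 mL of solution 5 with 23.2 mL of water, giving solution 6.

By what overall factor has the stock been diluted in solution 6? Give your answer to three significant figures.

Step 1: 75 μL + 862.5 μL = 937.5 μL total → factor 937.5/75 = 12.5
Step 2: 0.22 mL + 11.9 mL = 12.12 mL total → factor 12.12/0.22 = 55.091
Step 3: 0.35 mL + 14 mL = 14.35 mL total → factor 14.35/0.35 = 41
Step 4: 170 μL + 7.6 mL = 7770 μL total → factor 7770/170 = 45.706
Step 5: 0.18 mL brought to 30.3 mL → factor 30.3/0.18 = 168.33
Step 6: 2.25 mL + 23.2 mL = 25.45 mL total → factor 25.45/2.25 = 11.311
Overall dilution factor = 12.5 × 55.091 × 41 × 45.706 × 168.33 × 11.311 = 2.4571 × 10^9

2.46 × 10^9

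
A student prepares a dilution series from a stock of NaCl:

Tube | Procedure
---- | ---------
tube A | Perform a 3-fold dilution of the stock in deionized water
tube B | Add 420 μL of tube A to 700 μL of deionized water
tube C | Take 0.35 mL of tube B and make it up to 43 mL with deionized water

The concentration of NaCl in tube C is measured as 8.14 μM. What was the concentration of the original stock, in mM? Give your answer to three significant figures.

8.00 mM

Step 1: 3-fold → factor 3
Step 2: 420 μL + 700 μL = 1120 μL total → factor 1120/420 = 2.6667
Step 3: 0.35 mL brought to 43 mL → factor 43/0.35 = 122.86
Overall dilution factor = 3 × 2.6667 × 122.86 = 982.86
Stock = 8.14 μM × 982.86 = 8000 μM = 8.00 mM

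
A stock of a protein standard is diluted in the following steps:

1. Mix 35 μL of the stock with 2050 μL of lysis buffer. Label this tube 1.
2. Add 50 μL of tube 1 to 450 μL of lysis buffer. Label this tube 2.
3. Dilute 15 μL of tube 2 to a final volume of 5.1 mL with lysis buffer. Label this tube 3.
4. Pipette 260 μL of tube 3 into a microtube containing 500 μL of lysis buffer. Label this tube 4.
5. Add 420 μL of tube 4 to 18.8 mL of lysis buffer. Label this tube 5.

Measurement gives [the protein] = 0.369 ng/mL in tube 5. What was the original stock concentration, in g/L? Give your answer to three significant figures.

10.0 g/L

Step 1: 35 μL + 2050 μL = 2085 μL total → factor 2085/35 = 59.571
Step 2: 50 μL + 450 μL = 500 μL total → factor 500/50 = 10
Step 3: 15 μL brought to 5.1 mL → factor 5100/15 = 340
Step 4: 260 μL + 500 μL = 760 μL total → factor 760/260 = 2.9231
Step 5: 420 μL + 18.8 mL = 19220 μL total → factor 19220/420 = 45.762
Overall dilution factor = 59.571 × 10 × 340 × 2.9231 × 45.762 = 2.7093 × 10^7
Stock = 0.369 ng/mL × 2.7093 × 10^7 = 9.997 × 10^6 ng/mL = 10.0 g/L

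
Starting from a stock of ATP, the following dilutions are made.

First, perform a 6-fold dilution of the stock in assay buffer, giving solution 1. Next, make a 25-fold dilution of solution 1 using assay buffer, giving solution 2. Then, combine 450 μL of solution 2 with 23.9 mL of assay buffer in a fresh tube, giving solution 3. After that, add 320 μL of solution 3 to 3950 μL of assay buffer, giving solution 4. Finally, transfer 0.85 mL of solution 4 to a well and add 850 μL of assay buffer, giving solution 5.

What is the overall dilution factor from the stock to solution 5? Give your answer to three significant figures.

Step 1: 6-fold → factor 6
Step 2: 25-fold → factor 25
Step 3: 450 μL + 23.9 mL = 24350 μL total → factor 24350/450 = 54.111
Step 4: 320 μL + 3950 μL = 4270 μL total → factor 4270/320 = 13.344
Step 5: 0.85 mL + 850 μL = 1.7 mL total → factor 1.7/0.85 = 2
Overall dilution factor = 6 × 25 × 54.111 × 13.344 × 2 = 2.1661 × 10^5

2.17 × 10^5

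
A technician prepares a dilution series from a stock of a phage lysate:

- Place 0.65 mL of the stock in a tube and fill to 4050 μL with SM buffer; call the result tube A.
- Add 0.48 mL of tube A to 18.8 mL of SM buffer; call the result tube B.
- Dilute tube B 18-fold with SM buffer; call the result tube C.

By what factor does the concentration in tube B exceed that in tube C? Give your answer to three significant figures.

18.0

Step 1: 0.65 mL brought to 4050 μL → factor 4.05/0.65 = 6.2308
Step 2: 0.48 mL + 18.8 mL = 19.28 mL total → factor 19.28/0.48 = 40.167
Step 3: 18-fold → factor 18
Dilution factor to tube B = 250.27; to tube C = 4504.8
[tube B]/[tube C] = (factor to tube C)/(factor to tube B) = 4504.8/250.27 = 18.0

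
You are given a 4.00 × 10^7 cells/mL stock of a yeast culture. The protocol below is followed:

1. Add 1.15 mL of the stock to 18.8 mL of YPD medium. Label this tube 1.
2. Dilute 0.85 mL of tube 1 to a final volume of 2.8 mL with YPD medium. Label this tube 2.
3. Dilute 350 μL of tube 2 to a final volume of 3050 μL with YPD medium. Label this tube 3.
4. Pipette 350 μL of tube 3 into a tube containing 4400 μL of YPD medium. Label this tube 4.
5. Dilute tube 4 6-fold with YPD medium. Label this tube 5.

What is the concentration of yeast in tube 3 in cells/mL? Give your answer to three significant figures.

Step 1: 1.15 mL + 18.8 mL = 19.95 mL total → factor 19.95/1.15 = 17.348
Step 2: 0.85 mL brought to 2.8 mL → factor 2.8/0.85 = 3.2941
Step 3: 350 μL brought to 3050 μL → factor 3050/350 = 8.7143
Dilution factor through tube 3 = 17.348 × 3.2941 × 8.7143 = 497.98
[tube 3] = 4.00 × 10^7 cells/mL / 497.98 = 8.03 × 10^4 cells/mL

8.03 × 10^4 cells/mL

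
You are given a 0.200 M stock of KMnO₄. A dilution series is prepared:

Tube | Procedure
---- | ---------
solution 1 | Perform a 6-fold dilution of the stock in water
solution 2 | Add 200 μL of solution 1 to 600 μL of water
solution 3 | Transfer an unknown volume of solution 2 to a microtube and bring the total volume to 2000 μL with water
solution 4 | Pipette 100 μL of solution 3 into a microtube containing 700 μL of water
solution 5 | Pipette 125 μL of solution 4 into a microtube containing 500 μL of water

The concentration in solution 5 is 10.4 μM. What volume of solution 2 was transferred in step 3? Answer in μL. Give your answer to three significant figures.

Step 1: 6-fold → factor 6
Step 2: 200 μL + 600 μL = 800 μL total → factor 800/200 = 4
Step 3: v brought to 2000 μL → factor = 2000 μL/v
Step 4: 100 μL + 700 μL = 800 μL total → factor 800/100 = 8
Step 5: 125 μL + 500 μL = 625 μL total → factor 625/125 = 5
Product of known-step factors = 960
Overall factor = 0.200 M / (10.4 μM) = 19231
Step-3 factor = 19231 / 960 = 20.032
v = 2000 μL / 20.032 = 99.8 μL

99.8 μL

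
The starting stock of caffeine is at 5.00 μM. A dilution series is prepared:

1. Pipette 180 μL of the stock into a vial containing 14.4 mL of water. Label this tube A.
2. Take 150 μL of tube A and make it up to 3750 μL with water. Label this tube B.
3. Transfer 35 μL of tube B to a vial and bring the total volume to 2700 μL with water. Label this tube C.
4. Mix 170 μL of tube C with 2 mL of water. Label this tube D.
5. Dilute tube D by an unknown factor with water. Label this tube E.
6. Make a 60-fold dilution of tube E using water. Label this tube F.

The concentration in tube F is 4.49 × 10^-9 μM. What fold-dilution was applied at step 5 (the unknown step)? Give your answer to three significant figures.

9.31-fold

Step 1: 180 μL + 14.4 mL = 14580 μL total → factor 14580/180 = 81
Step 2: 150 μL brought to 3750 μL → factor 3750/150 = 25
Step 3: 35 μL brought to 2700 μL → factor 2700/35 = 77.143
Step 4: 170 μL + 2 mL = 2170 μL total → factor 2170/170 = 12.765
Step 5: unknown factor x
Step 6: 60-fold → factor 60
Product of known-step factors = 1.1964 × 10^8
Overall factor = 5.00 μM / (4.49 × 10^-9 μM) = 1.1136 × 10^9
x = 1.1136 × 10^9 / 1.1964 × 10^8 = 9.31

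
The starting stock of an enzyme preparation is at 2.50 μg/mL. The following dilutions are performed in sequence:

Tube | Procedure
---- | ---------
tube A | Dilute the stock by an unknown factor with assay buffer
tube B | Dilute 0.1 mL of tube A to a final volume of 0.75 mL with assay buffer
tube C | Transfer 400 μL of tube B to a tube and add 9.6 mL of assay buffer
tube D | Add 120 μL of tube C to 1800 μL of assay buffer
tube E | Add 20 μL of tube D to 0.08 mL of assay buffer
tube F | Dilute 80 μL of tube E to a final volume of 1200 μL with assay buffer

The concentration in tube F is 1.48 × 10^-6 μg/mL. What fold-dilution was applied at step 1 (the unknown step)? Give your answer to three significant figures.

7.51-fold

Step 1: unknown factor x
Step 2: 0.1 mL brought to 0.75 mL → factor 0.75/0.1 = 7.5
Step 3: 400 μL + 9.6 mL = 10000 μL total → factor 10000/400 = 25
Step 4: 120 μL + 1800 μL = 1920 μL total → factor 1920/120 = 16
Step 5: 20 μL + 0.08 mL = 100 μL total → factor 100/20 = 5
Step 6: 80 μL brought to 1200 μL → factor 1200/80 = 15
Product of known-step factors = 2.25 × 10^5
Overall factor = 2.50 μg/mL / (1.48 × 10^-6 μg/mL) = 1.6892 × 10^6
x = 1.6892 × 10^6 / 2.25 × 10^5 = 7.51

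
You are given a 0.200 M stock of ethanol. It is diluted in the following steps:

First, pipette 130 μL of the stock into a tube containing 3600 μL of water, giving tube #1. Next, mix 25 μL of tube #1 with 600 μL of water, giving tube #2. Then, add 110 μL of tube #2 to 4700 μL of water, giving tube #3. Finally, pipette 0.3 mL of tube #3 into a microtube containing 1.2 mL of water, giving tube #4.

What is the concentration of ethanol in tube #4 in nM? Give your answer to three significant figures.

1.28 × 10^3 nM

Step 1: 130 μL + 3600 μL = 3730 μL total → factor 3730/130 = 28.692
Step 2: 25 μL + 600 μL = 625 μL total → factor 625/25 = 25
Step 3: 110 μL + 4700 μL = 4810 μL total → factor 4810/110 = 43.727
Step 4: 0.3 mL + 1.2 mL = 1.5 mL total → factor 1.5/0.3 = 5
Overall dilution factor = 28.692 × 25 × 43.727 × 5 = 1.5683 × 10^5
Final = 0.200 M / 1.5683 × 10^5 = 1.275 × 10^-6 M = 1.28 × 10^3 nM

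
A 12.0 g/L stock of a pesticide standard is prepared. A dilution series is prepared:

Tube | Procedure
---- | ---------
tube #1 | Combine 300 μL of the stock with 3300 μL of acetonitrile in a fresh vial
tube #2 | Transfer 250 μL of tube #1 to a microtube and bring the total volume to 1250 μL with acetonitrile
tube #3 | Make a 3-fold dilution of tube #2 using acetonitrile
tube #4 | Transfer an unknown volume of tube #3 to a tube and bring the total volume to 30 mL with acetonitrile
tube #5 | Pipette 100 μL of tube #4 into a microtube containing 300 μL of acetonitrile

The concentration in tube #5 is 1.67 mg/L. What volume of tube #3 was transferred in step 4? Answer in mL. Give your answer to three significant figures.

3.01 mL

Step 1: 300 μL + 3300 μL = 3600 μL total → factor 3600/300 = 12
Step 2: 250 μL brought to 1250 μL → factor 1250/250 = 5
Step 3: 3-fold → factor 3
Step 4: v brought to 30 mL → factor = 30 mL/v
Step 5: 100 μL + 300 μL = 400 μL total → factor 400/100 = 4
Product of known-step factors = 720
Overall factor = 12.0 g/L / (1.67 mg/L) = 7185.6
Step-4 factor = 7185.6 / 720 = 9.98
v = 30 mL / 9.98 = 3.01 mL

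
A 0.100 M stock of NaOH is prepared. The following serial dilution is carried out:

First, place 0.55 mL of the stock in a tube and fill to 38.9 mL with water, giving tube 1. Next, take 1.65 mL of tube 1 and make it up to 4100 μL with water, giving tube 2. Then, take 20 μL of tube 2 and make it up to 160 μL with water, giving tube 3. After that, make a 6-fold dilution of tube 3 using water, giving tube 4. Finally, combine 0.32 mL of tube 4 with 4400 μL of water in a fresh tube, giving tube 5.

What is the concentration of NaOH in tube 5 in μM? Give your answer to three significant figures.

Step 1: 0.55 mL brought to 38.9 mL → factor 38.9/0.55 = 70.727
Step 2: 1.65 mL brought to 4100 μL → factor 4.1/1.65 = 2.4848
Step 3: 20 μL brought to 160 μL → factor 160/20 = 8
Step 4: 6-fold → factor 6
Step 5: 0.32 mL + 4400 μL = 4.72 mL total → factor 4.72/0.32 = 14.75
Overall dilution factor = 70.727 × 2.4848 × 8 × 6 × 14.75 = 1.2443 × 10^5
Final = 0.100 M / 1.2443 × 10^5 = 8.037 × 10^-7 M = 0.804 μM

0.804 μM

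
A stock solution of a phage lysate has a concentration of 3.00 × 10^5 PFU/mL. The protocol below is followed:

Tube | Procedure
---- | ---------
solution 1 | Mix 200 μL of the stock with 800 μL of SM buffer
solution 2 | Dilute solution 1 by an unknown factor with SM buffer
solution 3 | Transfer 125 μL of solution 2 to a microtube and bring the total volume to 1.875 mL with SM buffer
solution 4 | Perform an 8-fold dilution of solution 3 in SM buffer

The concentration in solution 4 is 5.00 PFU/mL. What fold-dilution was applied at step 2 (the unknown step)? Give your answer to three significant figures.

100-fold

Step 1: 200 μL + 800 μL = 1000 μL total → factor 1000/200 = 5
Step 2: unknown factor x
Step 3: 125 μL brought to 1.875 mL → factor 1875/125 = 15
Step 4: 8-fold → factor 8
Product of known-step factors = 600
Overall factor = 3.00 × 10^5 PFU/mL / (5.00 PFU/mL) = 60000
x = 60000 / 600 = 100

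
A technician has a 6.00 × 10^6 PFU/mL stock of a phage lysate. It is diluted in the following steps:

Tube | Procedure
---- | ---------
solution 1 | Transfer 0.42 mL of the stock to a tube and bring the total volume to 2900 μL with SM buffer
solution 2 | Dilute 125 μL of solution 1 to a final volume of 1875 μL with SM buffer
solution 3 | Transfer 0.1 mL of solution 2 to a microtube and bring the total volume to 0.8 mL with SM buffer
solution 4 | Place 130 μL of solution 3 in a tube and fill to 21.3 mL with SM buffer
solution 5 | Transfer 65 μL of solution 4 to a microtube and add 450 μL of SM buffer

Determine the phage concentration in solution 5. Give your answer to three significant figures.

Step 1: 0.42 mL brought to 2900 μL → factor 2.9/0.42 = 6.9048
Step 2: 125 μL brought to 1875 μL → factor 1875/125 = 15
Step 3: 0.1 mL brought to 0.8 mL → factor 0.8/0.1 = 8
Step 4: 130 μL brought to 21.3 mL → factor 21300/130 = 163.85
Step 5: 65 μL + 450 μL = 515 μL total → factor 515/65 = 7.9231
Overall dilution factor = 6.9048 × 15 × 8 × 163.85 × 7.9231 = 1.0756 × 10^6
Final = 6.00 × 10^6 PFU/mL / 1.0756 × 10^6 = 5.58 PFU/mL

5.58 PFU/mL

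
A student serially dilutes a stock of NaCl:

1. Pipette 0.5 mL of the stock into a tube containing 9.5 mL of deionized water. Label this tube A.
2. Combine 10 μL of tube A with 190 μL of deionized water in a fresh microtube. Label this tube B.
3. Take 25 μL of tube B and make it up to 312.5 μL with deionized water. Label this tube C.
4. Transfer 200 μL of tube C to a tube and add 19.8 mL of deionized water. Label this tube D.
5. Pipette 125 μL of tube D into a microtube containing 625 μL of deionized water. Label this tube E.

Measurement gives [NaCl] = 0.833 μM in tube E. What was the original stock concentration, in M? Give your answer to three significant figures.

2.50 M

Step 1: 0.5 mL + 9.5 mL = 10 mL total → factor 10/0.5 = 20
Step 2: 10 μL + 190 μL = 200 μL total → factor 200/10 = 20
Step 3: 25 μL brought to 312.5 μL → factor 312.5/25 = 12.5
Step 4: 200 μL + 19.8 mL = 20000 μL total → factor 20000/200 = 100
Step 5: 125 μL + 625 μL = 750 μL total → factor 750/125 = 6
Overall dilution factor = 20 × 20 × 12.5 × 100 × 6 = 3 × 10^6
Stock = 0.833 μM × 3 × 10^6 = 2.499 × 10^6 μM = 2.50 M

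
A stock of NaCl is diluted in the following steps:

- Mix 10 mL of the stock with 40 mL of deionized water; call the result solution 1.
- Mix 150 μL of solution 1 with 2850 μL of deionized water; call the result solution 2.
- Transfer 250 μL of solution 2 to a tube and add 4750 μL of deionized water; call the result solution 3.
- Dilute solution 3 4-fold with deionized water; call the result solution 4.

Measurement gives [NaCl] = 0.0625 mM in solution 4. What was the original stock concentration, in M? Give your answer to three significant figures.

Step 1: 10 mL + 40 mL = 50 mL total → factor 50/10 = 5
Step 2: 150 μL + 2850 μL = 3000 μL total → factor 3000/150 = 20
Step 3: 250 μL + 4750 μL = 5000 μL total → factor 5000/250 = 20
Step 4: 4-fold → factor 4
Overall dilution factor = 5 × 20 × 20 × 4 = 8000
Stock = 0.0625 mM × 8000 = 500.0 mM = 0.500 M

0.500 M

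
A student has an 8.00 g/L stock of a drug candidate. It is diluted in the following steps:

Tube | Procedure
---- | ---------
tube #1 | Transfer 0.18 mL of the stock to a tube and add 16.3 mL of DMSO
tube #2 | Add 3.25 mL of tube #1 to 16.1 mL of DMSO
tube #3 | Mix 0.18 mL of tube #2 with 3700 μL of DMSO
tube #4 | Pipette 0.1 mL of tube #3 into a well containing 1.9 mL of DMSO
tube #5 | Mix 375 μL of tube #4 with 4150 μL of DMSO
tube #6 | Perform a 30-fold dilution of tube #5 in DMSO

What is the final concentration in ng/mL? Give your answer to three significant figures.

0.0940 ng/mL

Step 1: 0.18 mL + 16.3 mL = 16.48 mL total → factor 16.48/0.18 = 91.556
Step 2: 3.25 mL + 16.1 mL = 19.35 mL total → factor 19.35/3.25 = 5.9538
Step 3: 0.18 mL + 3700 μL = 3.88 mL total → factor 3.88/0.18 = 21.556
Step 4: 0.1 mL + 1.9 mL = 2 mL total → factor 2/0.1 = 20
Step 5: 375 μL + 4150 μL = 4525 μL total → factor 4525/375 = 12.067
Step 6: 30-fold → factor 30
Overall dilution factor = 91.556 × 5.9538 × 21.556 × 20 × 12.067 × 30 = 8.5071 × 10^7
Final = 8.00 g/L / 8.5071 × 10^7 = 9.404 × 10^-8 g/L = 0.0940 ng/mL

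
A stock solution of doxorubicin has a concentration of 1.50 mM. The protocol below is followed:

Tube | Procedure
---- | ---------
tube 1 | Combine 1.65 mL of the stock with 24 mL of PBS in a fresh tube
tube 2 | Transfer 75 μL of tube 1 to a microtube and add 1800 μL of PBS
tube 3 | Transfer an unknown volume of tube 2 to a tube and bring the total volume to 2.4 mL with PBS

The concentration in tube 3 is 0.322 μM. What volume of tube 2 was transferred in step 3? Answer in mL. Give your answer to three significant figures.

0.200 mL

Step 1: 1.65 mL + 24 mL = 25.65 mL total → factor 25.65/1.65 = 15.545
Step 2: 75 μL + 1800 μL = 1875 μL total → factor 1875/75 = 25
Step 3: v brought to 2.4 mL → factor = 2.4 mL/v
Product of known-step factors = 388.64
Overall factor = 1.50 mM / (0.322 μM) = 4658.4
Step-3 factor = 4658.4 / 388.64 = 11.986
v = 2.4 mL / 11.986 = 0.200 mL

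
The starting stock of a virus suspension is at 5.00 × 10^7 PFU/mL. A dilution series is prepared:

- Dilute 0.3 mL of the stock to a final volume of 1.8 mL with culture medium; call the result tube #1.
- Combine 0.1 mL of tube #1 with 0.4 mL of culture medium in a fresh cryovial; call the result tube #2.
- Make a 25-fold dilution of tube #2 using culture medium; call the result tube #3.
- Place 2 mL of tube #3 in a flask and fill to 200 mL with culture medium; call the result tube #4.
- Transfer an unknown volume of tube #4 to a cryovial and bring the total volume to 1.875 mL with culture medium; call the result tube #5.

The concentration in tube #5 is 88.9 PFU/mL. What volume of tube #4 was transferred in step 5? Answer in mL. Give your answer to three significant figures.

0.250 mL

Step 1: 0.3 mL brought to 1.8 mL → factor 1.8/0.3 = 6
Step 2: 0.1 mL + 0.4 mL = 0.5 mL total → factor 0.5/0.1 = 5
Step 3: 25-fold → factor 25
Step 4: 2 mL brought to 200 mL → factor 200/2 = 100
Step 5: v brought to 1.875 mL → factor = 1.875 mL/v
Product of known-step factors = 75000
Overall factor = 5.00 × 10^7 PFU/mL / (88.9 PFU/mL) = 5.6243 × 10^5
Step-5 factor = 5.6243 × 10^5 / 75000 = 7.4991
v = 1.875 mL / 7.4991 = 0.250 mL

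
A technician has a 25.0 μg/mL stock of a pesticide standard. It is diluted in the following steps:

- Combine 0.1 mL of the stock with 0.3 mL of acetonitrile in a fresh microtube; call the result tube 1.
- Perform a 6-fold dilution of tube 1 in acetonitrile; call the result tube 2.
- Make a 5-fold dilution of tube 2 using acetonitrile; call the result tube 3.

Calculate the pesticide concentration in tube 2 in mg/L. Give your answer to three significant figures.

Step 1: 0.1 mL + 0.3 mL = 0.4 mL total → factor 0.4/0.1 = 4
Step 2: 6-fold → factor 6
Dilution factor through tube 2 = 4 × 6 = 24
[tube 2] = 25.0 μg/mL / 24 = 1.042 μg/mL = 1.04 mg/L

1.04 mg/L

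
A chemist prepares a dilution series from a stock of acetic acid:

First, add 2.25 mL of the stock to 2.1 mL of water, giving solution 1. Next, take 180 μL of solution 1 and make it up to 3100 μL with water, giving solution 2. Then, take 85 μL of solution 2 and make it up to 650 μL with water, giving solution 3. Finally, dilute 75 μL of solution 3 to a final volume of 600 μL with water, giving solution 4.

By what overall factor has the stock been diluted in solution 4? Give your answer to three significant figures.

Step 1: 2.25 mL + 2.1 mL = 4.35 mL total → factor 4.35/2.25 = 1.9333
Step 2: 180 μL brought to 3100 μL → factor 3100/180 = 17.222
Step 3: 85 μL brought to 650 μL → factor 650/85 = 7.6471
Step 4: 75 μL brought to 600 μL → factor 600/75 = 8
Overall dilution factor = 1.9333 × 17.222 × 7.6471 × 8 = 2036.9

2.04 × 10^3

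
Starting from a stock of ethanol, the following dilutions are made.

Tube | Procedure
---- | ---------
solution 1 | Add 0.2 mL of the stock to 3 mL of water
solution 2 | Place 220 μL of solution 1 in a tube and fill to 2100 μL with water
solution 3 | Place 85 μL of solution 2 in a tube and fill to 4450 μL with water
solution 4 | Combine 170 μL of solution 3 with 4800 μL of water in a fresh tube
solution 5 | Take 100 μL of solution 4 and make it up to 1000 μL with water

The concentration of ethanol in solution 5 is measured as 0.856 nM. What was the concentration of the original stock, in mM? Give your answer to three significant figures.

2.00 mM

Step 1: 0.2 mL + 3 mL = 3.2 mL total → factor 3.2/0.2 = 16
Step 2: 220 μL brought to 2100 μL → factor 2100/220 = 9.5455
Step 3: 85 μL brought to 4450 μL → factor 4450/85 = 52.353
Step 4: 170 μL + 4800 μL = 4970 μL total → factor 4970/170 = 29.235
Step 5: 100 μL brought to 1000 μL → factor 1000/100 = 10
Overall dilution factor = 16 × 9.5455 × 52.353 × 29.235 × 10 = 2.3376 × 10^6
Stock = 0.856 nM × 2.3376 × 10^6 = 2.001 × 10^6 nM = 2.00 mM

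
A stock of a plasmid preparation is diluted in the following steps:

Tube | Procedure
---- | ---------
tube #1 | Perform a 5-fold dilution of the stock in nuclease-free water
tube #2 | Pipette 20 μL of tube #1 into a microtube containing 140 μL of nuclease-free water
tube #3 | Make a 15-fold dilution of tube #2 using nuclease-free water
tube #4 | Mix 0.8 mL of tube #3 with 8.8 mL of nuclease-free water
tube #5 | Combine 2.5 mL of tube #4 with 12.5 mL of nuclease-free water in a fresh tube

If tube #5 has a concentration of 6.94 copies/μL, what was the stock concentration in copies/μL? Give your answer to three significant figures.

3.00 × 10^5 copies/μL

Step 1: 5-fold → factor 5
Step 2: 20 μL + 140 μL = 160 μL total → factor 160/20 = 8
Step 3: 15-fold → factor 15
Step 4: 0.8 mL + 8.8 mL = 9.6 mL total → factor 9.6/0.8 = 12
Step 5: 2.5 mL + 12.5 mL = 15 mL total → factor 15/2.5 = 6
Overall dilution factor = 5 × 8 × 15 × 12 × 6 = 43200
Stock = 6.94 copies/μL × 43200 = 3.00 × 10^5 copies/μL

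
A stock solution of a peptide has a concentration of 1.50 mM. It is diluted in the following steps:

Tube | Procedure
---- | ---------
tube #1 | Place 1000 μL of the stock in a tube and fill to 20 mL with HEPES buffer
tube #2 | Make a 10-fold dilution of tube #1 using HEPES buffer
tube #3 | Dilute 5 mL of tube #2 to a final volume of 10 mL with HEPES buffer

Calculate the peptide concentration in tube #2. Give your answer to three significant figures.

Step 1: 1000 μL brought to 20 mL → factor 20000/1000 = 20
Step 2: 10-fold → factor 10
Dilution factor through tube #2 = 20 × 10 = 200
[tube #2] = 1.50 mM / 200 = 0.00750 mM

0.00750 mM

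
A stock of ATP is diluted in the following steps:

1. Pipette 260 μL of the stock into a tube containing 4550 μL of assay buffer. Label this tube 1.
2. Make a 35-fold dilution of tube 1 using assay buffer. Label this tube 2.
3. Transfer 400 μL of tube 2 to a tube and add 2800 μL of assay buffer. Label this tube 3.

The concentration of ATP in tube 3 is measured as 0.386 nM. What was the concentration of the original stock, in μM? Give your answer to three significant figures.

Step 1: 260 μL + 4550 μL = 4810 μL total → factor 4810/260 = 18.5
Step 2: 35-fold → factor 35
Step 3: 400 μL + 2800 μL = 3200 μL total → factor 3200/400 = 8
Overall dilution factor = 18.5 × 35 × 8 = 5180
Stock = 0.386 nM × 5180 = 1999 nM = 2.00 μM

2.00 μM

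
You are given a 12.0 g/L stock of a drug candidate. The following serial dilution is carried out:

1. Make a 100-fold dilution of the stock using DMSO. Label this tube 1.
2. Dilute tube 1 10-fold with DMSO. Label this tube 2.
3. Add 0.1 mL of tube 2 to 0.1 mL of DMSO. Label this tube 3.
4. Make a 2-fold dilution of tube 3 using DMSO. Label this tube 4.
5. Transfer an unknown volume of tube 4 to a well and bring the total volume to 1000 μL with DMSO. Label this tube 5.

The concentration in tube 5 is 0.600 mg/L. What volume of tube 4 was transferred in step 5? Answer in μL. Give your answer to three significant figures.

Step 1: 100-fold → factor 100
Step 2: 10-fold → factor 10
Step 3: 0.1 mL + 0.1 mL = 0.2 mL total → factor 0.2/0.1 = 2
Step 4: 2-fold → factor 2
Step 5: v brought to 1000 μL → factor = 1000 μL/v
Product of known-step factors = 4000
Overall factor = 12.0 g/L / (0.600 mg/L) = 20000
Step-5 factor = 20000 / 4000 = 5
v = 1000 μL / 5 = 200 μL

200 μL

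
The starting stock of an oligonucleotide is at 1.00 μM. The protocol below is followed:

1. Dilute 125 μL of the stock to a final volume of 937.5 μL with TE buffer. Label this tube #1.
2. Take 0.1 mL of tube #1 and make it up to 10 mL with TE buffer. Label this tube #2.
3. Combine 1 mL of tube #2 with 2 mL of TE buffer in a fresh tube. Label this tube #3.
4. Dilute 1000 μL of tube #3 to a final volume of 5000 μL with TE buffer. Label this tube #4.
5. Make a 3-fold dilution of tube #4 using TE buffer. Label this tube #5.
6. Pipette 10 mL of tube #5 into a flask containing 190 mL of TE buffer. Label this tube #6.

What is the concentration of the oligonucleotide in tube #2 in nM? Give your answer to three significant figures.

Step 1: 125 μL brought to 937.5 μL → factor 937.5/125 = 7.5
Step 2: 0.1 mL brought to 10 mL → factor 10/0.1 = 100
Dilution factor through tube #2 = 7.5 × 100 = 750
[tube #2] = 1.00 μM / 750 = 0.001333 μM = 1.33 nM

1.33 nM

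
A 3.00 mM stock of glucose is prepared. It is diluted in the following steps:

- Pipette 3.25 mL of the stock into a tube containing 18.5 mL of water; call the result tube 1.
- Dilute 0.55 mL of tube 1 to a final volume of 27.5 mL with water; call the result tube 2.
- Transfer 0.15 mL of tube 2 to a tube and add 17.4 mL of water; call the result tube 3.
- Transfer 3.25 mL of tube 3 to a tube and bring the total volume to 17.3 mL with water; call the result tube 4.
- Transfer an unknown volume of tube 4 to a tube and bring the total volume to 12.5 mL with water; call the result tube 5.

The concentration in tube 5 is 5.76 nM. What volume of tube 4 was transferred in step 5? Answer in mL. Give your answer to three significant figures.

5.00 mL

Step 1: 3.25 mL + 18.5 mL = 21.75 mL total → factor 21.75/3.25 = 6.6923
Step 2: 0.55 mL brought to 27.5 mL → factor 27.5/0.55 = 50
Step 3: 0.15 mL + 17.4 mL = 17.55 mL total → factor 17.55/0.15 = 117
Step 4: 3.25 mL brought to 17.3 mL → factor 17.3/3.25 = 5.3231
Step 5: v brought to 12.5 mL → factor = 12.5 mL/v
Product of known-step factors = 2.084 × 10^5
Overall factor = 3.00 mM / (5.76 nM) = 5.2083 × 10^5
Step-5 factor = 5.2083 × 10^5 / 2.084 × 10^5 = 2.4992
v = 12.5 mL / 2.4992 = 5.00 mL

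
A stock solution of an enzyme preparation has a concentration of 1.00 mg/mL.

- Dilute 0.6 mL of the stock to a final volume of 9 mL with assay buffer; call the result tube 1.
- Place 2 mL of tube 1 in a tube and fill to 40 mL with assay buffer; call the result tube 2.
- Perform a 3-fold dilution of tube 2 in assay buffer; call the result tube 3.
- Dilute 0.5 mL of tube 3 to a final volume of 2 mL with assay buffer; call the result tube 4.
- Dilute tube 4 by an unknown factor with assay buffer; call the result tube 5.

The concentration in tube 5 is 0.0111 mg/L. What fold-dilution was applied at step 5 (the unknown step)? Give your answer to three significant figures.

Step 1: 0.6 mL brought to 9 mL → factor 9/0.6 = 15
Step 2: 2 mL brought to 40 mL → factor 40/2 = 20
Step 3: 3-fold → factor 3
Step 4: 0.5 mL brought to 2 mL → factor 2/0.5 = 4
Step 5: unknown factor x
Product of known-step factors = 3600
Overall factor = 1.00 mg/mL / (0.0111 mg/L) = 90090
x = 90090 / 3600 = 25.0

25.0-fold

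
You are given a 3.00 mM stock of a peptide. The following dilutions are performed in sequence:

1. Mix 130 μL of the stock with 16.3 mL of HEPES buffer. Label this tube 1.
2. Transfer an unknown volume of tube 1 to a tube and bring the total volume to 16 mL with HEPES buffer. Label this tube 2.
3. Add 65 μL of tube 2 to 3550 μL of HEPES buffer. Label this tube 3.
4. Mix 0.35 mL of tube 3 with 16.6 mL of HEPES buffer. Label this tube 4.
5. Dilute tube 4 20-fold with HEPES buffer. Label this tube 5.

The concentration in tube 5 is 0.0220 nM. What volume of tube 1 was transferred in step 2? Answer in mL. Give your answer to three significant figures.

0.799 mL

Step 1: 130 μL + 16.3 mL = 16430 μL total → factor 16430/130 = 126.38
Step 2: v brought to 16 mL → factor = 16 mL/v
Step 3: 65 μL + 3550 μL = 3615 μL total → factor 3615/65 = 55.615
Step 4: 0.35 mL + 16.6 mL = 16.95 mL total → factor 16.95/0.35 = 48.429
Step 5: 20-fold → factor 20
Product of known-step factors = 6.808 × 10^6
Overall factor = 3.00 mM / (0.0220 nM) = 1.3636 × 10^8
Step-2 factor = 1.3636 × 10^8 / 6.808 × 10^6 = 20.03
v = 16 mL / 20.03 = 0.799 mL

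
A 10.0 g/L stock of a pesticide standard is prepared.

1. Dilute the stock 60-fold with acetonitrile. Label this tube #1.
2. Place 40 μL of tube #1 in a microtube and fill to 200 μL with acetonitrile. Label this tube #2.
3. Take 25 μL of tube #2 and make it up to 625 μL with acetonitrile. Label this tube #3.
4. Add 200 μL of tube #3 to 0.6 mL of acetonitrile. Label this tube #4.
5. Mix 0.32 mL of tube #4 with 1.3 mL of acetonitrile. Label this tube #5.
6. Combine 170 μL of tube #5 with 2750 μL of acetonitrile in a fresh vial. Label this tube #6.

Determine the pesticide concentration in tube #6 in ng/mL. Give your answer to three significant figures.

3.83 ng/mL

Step 1: 60-fold → factor 60
Step 2: 40 μL brought to 200 μL → factor 200/40 = 5
Step 3: 25 μL brought to 625 μL → factor 625/25 = 25
Step 4: 200 μL + 0.6 mL = 800 μL total → factor 800/200 = 4
Step 5: 0.32 mL + 1.3 mL = 1.62 mL total → factor 1.62/0.32 = 5.0625
Step 6: 170 μL + 2750 μL = 2920 μL total → factor 2920/170 = 17.176
Overall dilution factor = 60 × 5 × 25 × 4 × 5.0625 × 17.176 = 2.6087 × 10^6
Final = 10.0 g/L / 2.6087 × 10^6 = 3.833 × 10^-6 g/L = 3.83 ng/mL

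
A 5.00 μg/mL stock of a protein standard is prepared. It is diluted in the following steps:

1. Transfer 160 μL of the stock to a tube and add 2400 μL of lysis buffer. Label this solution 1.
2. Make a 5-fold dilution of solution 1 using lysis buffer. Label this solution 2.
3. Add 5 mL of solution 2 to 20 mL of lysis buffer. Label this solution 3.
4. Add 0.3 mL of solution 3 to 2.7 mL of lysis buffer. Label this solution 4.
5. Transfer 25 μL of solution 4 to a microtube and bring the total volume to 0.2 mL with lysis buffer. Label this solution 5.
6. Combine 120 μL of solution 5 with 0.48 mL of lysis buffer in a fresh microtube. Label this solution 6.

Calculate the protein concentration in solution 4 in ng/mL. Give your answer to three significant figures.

Step 1: 160 μL + 2400 μL = 2560 μL total → factor 2560/160 = 16
Step 2: 5-fold → factor 5
Step 3: 5 mL + 20 mL = 25 mL total → factor 25/5 = 5
Step 4: 0.3 mL + 2.7 mL = 3 mL total → factor 3/0.3 = 10
Dilution factor through solution 4 = 16 × 5 × 5 × 10 = 4000
[solution 4] = 5.00 μg/mL / 4000 = 0.001250 μg/mL = 1.25 ng/mL

1.25 ng/mL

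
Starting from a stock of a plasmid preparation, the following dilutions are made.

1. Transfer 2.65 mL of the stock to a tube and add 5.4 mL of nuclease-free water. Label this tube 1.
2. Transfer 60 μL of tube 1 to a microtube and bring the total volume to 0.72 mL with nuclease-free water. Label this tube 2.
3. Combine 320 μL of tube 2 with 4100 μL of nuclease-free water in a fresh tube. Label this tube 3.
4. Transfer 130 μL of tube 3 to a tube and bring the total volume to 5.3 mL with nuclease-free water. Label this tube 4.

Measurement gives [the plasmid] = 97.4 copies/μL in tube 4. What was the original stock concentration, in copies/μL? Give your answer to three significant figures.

Step 1: 2.65 mL + 5.4 mL = 8.05 mL total → factor 8.05/2.65 = 3.0377
Step 2: 60 μL brought to 0.72 mL → factor 720/60 = 12
Step 3: 320 μL + 4100 μL = 4420 μL total → factor 4420/320 = 13.812
Step 4: 130 μL brought to 5.3 mL → factor 5300/130 = 40.769
Overall dilution factor = 3.0377 × 12 × 13.812 × 40.769 = 20528
Stock = 97.4 copies/μL × 20528 = 2.00 × 10^6 copies/μL

2.00 × 10^6 copies/μL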